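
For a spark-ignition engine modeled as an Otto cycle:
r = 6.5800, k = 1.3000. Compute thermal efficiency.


r^(k-1) = 1.7598
eta = 1 - 1/1.7598 = 0.4318 = 43.1759%

43.1759%


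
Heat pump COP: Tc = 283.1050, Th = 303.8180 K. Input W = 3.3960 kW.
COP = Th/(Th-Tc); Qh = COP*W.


COP = 303.8180 / 20.7130 = 14.6680
Qh = 14.6680 * 3.3960 = 49.8125 kW

COP = 14.6680, Qh = 49.8125 kW


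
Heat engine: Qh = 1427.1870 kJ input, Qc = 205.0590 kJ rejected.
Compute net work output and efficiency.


W = 1427.1870 - 205.0590 = 1222.1280 kJ
eta = 1222.1280 / 1427.1870 = 0.8563 = 85.6319%

W = 1222.1280 kJ, eta = 85.6319%


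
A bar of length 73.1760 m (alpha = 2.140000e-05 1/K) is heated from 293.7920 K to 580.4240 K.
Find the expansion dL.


dT = 286.6320 K
dL = 2.140000e-05 * 73.1760 * 286.6320 = 0.448856 m
L_final = 73.624856 m

dL = 0.448856 m


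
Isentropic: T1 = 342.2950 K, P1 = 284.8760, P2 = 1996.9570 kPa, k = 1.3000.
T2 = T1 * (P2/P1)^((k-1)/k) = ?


(k-1)/k = 0.2308
(P2/P1)^exp = 1.5673
T2 = 342.2950 * 1.5673 = 536.4942 K

536.4942 K


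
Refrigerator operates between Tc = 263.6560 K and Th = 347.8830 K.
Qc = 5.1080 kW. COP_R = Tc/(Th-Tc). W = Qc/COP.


COP = 263.6560 / 84.2270 = 3.1303
W = 5.1080 / 3.1303 = 1.6318 kW

COP = 3.1303, W = 1.6318 kW


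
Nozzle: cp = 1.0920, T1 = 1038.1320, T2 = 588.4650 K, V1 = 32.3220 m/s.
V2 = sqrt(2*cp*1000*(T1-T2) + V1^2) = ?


dT = 449.6670 K
2*cp*1000*dT = 982072.7280
V1^2 = 1044.7117
V2 = sqrt(983117.4397) = 991.5228 m/s

991.5228 m/s


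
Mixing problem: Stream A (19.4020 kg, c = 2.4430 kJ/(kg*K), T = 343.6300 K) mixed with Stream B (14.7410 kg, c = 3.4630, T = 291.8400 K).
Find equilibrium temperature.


num = 31185.6205
den = 98.4472
Tf = 316.7752 K

316.7752 K


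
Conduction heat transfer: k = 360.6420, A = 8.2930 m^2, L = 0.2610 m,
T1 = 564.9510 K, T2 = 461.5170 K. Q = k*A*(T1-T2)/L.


dT = 103.4340 K
Q = 360.6420 * 8.2930 * 103.4340 / 0.2610 = 1185252.2295 W

1185252.2295 W


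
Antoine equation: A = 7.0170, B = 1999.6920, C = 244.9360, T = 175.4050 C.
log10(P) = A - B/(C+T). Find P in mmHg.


C+T = 420.3410
B/(C+T) = 4.7573
log10(P) = 7.0170 - 4.7573 = 2.2597
P = 10^2.2597 = 181.8407 mmHg

181.8407 mmHg


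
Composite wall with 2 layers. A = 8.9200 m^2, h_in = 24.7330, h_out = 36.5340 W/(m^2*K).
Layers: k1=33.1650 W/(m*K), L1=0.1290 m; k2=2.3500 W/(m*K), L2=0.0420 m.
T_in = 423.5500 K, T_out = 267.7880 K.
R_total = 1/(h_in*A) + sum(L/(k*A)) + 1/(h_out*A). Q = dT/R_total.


R_conv_in = 1/(24.7330*8.9200) = 0.0045
R_1 = 0.1290/(33.1650*8.9200) = 0.0004
R_2 = 0.0420/(2.3500*8.9200) = 0.0020
R_conv_out = 1/(36.5340*8.9200) = 0.0031
R_total = 0.0100 K/W
Q = 155.7620 / 0.0100 = 15512.6264 W

R_total = 0.0100 K/W, Q = 15512.6264 W


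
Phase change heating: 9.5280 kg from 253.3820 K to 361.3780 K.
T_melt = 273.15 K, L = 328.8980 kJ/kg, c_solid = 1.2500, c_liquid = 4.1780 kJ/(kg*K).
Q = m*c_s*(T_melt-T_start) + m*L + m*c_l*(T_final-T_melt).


Q1 (sensible, solid) = 9.5280 * 1.2500 * 19.7680 = 235.4369 kJ
Q2 (latent) = 9.5280 * 328.8980 = 3133.7401 kJ
Q3 (sensible, liquid) = 9.5280 * 4.1780 * 88.2280 = 3512.1788 kJ
Q_total = 6881.3558 kJ

6881.3558 kJ


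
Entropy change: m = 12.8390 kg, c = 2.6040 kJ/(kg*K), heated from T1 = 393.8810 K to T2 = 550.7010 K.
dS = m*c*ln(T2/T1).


T2/T1 = 1.3981
ln(T2/T1) = 0.3351
dS = 12.8390 * 2.6040 * 0.3351 = 11.2048 kJ/K

11.2048 kJ/K


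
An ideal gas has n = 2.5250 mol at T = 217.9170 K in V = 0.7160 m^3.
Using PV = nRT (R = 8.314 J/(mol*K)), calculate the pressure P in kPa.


P = nRT/V = 2.5250 * 8.314 * 217.9170 / 0.7160
= 4574.6989 / 0.7160 = 6389.2443 Pa = 6.3892 kPa

6.3892 kPa


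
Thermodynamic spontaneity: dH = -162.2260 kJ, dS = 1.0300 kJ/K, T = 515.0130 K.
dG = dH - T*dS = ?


T*dS = 515.0130 * 1.0300 = 530.4634 kJ
dG = -162.2260 - 530.4634 = -692.6894 kJ (spontaneous)

dG = -692.6894 kJ, spontaneous


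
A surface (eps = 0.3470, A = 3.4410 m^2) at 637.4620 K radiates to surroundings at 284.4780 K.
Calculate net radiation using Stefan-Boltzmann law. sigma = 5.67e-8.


T^4 = 1.6513e+11
Tsurr^4 = 6.5493e+09
Q = 0.3470 * 5.67e-8 * 3.4410 * 1.5858e+11 = 10735.8987 W

10735.8987 W


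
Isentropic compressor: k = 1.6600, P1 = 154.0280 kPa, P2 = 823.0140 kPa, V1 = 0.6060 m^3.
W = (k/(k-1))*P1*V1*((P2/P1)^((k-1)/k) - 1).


(k-1)/k = 0.3976
(P2/P1)^exp = 1.9470
W = 2.5152 * 154.0280 * 0.6060 * (1.9470 - 1) = 222.3275 kJ

222.3275 kJ


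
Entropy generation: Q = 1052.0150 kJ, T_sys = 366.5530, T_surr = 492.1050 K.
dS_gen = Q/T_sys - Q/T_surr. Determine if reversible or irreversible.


dS_sys = 1052.0150/366.5530 = 2.8700 kJ/K
dS_surr = -1052.0150/492.1050 = -2.1378 kJ/K
dS_gen = 2.8700 - 2.1378 = 0.7322 kJ/K (irreversible)

dS_gen = 0.7322 kJ/K, irreversible


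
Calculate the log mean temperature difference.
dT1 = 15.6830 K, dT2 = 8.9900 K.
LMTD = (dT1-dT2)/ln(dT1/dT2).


dT1/dT2 = 1.7445
ln(dT1/dT2) = 0.5565
LMTD = 6.6930 / 0.5565 = 12.0277 K

12.0277 K


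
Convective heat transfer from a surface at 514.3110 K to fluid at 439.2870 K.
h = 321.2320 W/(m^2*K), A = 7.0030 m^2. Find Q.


dT = 75.0240 K
Q = 321.2320 * 7.0030 * 75.0240 = 168773.0673 W

168773.0673 W


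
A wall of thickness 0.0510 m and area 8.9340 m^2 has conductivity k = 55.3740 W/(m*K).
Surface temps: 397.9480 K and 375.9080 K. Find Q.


dT = 22.0400 K
Q = 55.3740 * 8.9340 * 22.0400 / 0.0510 = 213792.8903 W

213792.8903 W


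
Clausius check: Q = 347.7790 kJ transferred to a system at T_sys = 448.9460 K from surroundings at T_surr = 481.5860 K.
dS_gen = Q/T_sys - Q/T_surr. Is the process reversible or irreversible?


dS_sys = 347.7790/448.9460 = 0.7747 kJ/K
dS_surr = -347.7790/481.5860 = -0.7222 kJ/K
dS_gen = 0.7747 - 0.7222 = 0.0525 kJ/K (irreversible)

dS_gen = 0.0525 kJ/K, irreversible


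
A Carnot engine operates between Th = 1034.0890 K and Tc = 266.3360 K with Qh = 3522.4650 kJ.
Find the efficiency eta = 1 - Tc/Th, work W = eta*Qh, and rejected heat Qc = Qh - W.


eta = 1 - 266.3360/1034.0890 = 0.7424
W = 0.7424 * 3522.4650 = 2615.2324 kJ
Qc = 3522.4650 - 2615.2324 = 907.2326 kJ

eta = 74.2444%, W = 2615.2324 kJ, Qc = 907.2326 kJ


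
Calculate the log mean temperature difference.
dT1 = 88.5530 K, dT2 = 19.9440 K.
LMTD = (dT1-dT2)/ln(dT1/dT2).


dT1/dT2 = 4.4401
ln(dT1/dT2) = 1.4907
LMTD = 68.6090 / 1.4907 = 46.0255 K

46.0255 K


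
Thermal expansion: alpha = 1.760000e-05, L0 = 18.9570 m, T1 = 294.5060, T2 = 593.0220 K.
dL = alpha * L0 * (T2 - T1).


dT = 298.5160 K
dL = 1.760000e-05 * 18.9570 * 298.5160 = 0.099598 m
L_final = 19.056598 m

dL = 0.099598 m


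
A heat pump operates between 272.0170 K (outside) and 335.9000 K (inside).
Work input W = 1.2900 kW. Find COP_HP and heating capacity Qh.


COP = 335.9000 / 63.8830 = 5.2580
Qh = 5.2580 * 1.2900 = 6.7829 kW

COP = 5.2580, Qh = 6.7829 kW


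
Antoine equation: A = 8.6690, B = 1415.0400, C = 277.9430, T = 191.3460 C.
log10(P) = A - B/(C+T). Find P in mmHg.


C+T = 469.2890
B/(C+T) = 3.0153
log10(P) = 8.6690 - 3.0153 = 5.6537
P = 10^5.6537 = 450521.1412 mmHg

450521.1412 mmHg


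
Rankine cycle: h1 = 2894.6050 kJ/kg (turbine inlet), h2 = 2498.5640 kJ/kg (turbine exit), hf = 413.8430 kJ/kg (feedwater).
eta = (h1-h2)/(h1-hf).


W = 396.0410 kJ/kg
Q_in = 2480.7620 kJ/kg
eta = 0.1596 = 15.9645%

eta = 15.9645%


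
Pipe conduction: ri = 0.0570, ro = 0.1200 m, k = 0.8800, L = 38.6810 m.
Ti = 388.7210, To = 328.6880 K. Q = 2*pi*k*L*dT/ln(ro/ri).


dT = 60.0330 K
ln(ro/ri) = 0.7444
Q = 2*pi*0.8800*38.6810*60.0330 / 0.7444 = 17247.2676 W

17247.2676 W


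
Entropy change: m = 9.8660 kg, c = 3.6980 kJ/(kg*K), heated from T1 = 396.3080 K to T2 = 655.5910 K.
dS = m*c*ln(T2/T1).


T2/T1 = 1.6542
ln(T2/T1) = 0.5033
dS = 9.8660 * 3.6980 * 0.5033 = 18.3643 kJ/K

18.3643 kJ/K


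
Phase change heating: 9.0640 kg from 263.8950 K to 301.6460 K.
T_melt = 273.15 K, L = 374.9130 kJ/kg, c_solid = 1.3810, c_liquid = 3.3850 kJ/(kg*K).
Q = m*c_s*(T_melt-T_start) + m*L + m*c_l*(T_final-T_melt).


Q1 (sensible, solid) = 9.0640 * 1.3810 * 9.2550 = 115.8484 kJ
Q2 (latent) = 9.0640 * 374.9130 = 3398.2114 kJ
Q3 (sensible, liquid) = 9.0640 * 3.3850 * 28.4960 = 874.3040 kJ
Q_total = 4388.3638 kJ

4388.3638 kJ


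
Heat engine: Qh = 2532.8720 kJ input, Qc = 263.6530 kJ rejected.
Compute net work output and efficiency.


W = 2532.8720 - 263.6530 = 2269.2190 kJ
eta = 2269.2190 / 2532.8720 = 0.8959 = 89.5907%

W = 2269.2190 kJ, eta = 89.5907%


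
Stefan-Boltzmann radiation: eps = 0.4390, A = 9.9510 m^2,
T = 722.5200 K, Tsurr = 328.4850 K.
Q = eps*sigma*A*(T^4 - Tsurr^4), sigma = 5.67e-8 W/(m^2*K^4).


T^4 = 2.7252e+11
Tsurr^4 = 1.1643e+10
Q = 0.4390 * 5.67e-8 * 9.9510 * 2.6088e+11 = 64617.6829 W

64617.6829 W


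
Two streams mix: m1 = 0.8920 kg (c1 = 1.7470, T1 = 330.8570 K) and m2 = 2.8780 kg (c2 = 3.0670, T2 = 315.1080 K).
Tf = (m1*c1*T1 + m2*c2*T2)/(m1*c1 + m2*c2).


num = 3296.9859
den = 10.3852
Tf = 317.4712 K

317.4712 K


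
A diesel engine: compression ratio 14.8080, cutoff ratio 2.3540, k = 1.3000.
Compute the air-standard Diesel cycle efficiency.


r^(k-1) = 2.2447
rc^k = 3.0433
eta = 0.4828 = 48.2838%

48.2838%


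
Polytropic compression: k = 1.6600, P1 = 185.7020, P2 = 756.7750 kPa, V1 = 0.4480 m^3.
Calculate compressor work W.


(k-1)/k = 0.3976
(P2/P1)^exp = 1.7482
W = 2.5152 * 185.7020 * 0.4480 * (1.7482 - 1) = 156.5574 kJ

156.5574 kJ


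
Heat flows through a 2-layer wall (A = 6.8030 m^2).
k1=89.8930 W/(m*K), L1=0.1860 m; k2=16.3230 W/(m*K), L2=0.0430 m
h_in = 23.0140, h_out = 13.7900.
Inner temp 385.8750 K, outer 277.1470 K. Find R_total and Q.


R_conv_in = 1/(23.0140*6.8030) = 0.0064
R_1 = 0.1860/(89.8930*6.8030) = 0.0003
R_2 = 0.0430/(16.3230*6.8030) = 0.0004
R_conv_out = 1/(13.7900*6.8030) = 0.0107
R_total = 0.0177 K/W
Q = 108.7280 / 0.0177 = 6129.6671 W

R_total = 0.0177 K/W, Q = 6129.6671 W


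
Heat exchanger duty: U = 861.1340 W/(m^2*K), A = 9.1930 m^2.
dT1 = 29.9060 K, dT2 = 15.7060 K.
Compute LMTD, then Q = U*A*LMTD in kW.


LMTD = 22.0491 K
Q = 861.1340 * 9.1930 * 22.0491 = 174549.8442 W = 174.5498 kW

174.5498 kW


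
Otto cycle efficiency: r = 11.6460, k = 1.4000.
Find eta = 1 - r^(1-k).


r^(k-1) = 2.6698
eta = 1 - 1/2.6698 = 0.6254 = 62.5433%

62.5433%


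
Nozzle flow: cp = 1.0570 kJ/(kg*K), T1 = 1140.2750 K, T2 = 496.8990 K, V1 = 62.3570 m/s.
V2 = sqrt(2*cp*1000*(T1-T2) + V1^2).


dT = 643.3760 K
2*cp*1000*dT = 1360096.8640
V1^2 = 3888.3954
V2 = sqrt(1363985.2594) = 1167.8978 m/s

1167.8978 m/s


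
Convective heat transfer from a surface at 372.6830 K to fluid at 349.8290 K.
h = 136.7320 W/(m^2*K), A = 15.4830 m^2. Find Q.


dT = 22.8540 K
Q = 136.7320 * 15.4830 * 22.8540 = 48382.4106 W

48382.4106 W


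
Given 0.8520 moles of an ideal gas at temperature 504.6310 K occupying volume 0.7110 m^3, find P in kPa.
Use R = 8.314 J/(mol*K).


P = nRT/V = 0.8520 * 8.314 * 504.6310 / 0.7110
= 3574.5678 / 0.7110 = 5027.5215 Pa = 5.0275 kPa

5.0275 kPa


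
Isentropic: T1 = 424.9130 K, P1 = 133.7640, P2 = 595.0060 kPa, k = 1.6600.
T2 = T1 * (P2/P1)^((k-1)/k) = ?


(k-1)/k = 0.3976
(P2/P1)^exp = 1.8101
T2 = 424.9130 * 1.8101 = 769.1499 K

769.1499 K


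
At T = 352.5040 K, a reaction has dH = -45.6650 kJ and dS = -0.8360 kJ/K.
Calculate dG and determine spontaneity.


T*dS = 352.5040 * -0.8360 = -294.6933 kJ
dG = -45.6650 + 294.6933 = 249.0283 kJ (non-spontaneous)

dG = 249.0283 kJ, non-spontaneous


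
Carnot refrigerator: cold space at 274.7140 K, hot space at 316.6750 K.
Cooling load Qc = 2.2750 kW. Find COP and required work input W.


COP = 274.7140 / 41.9610 = 6.5469
W = 2.2750 / 6.5469 = 0.3475 kW

COP = 6.5469, W = 0.3475 kW


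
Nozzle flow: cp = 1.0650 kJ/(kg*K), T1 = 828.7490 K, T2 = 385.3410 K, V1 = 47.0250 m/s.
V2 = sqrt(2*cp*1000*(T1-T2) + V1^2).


dT = 443.4080 K
2*cp*1000*dT = 944459.0400
V1^2 = 2211.3506
V2 = sqrt(946670.3906) = 972.9699 m/s

972.9699 m/s


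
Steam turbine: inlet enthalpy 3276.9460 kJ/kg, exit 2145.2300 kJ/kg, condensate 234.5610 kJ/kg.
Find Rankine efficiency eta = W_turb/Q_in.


W = 1131.7160 kJ/kg
Q_in = 3042.3850 kJ/kg
eta = 0.3720 = 37.1983%

eta = 37.1983%


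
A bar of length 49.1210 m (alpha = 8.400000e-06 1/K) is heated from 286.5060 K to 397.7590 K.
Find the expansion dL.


dT = 111.2530 K
dL = 8.400000e-06 * 49.1210 * 111.2530 = 0.045905 m
L_final = 49.166905 m

dL = 0.045905 m


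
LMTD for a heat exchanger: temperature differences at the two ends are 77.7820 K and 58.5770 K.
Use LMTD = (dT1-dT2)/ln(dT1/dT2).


dT1/dT2 = 1.3279
ln(dT1/dT2) = 0.2836
LMTD = 19.2050 / 0.2836 = 67.7263 K

67.7263 K


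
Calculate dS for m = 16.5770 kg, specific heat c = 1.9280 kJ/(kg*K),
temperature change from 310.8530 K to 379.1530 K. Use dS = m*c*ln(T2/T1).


T2/T1 = 1.2197
ln(T2/T1) = 0.1986
dS = 16.5770 * 1.9280 * 0.1986 = 6.3480 kJ/K

6.3480 kJ/K


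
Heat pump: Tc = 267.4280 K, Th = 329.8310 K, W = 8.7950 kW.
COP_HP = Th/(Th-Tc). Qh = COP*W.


COP = 329.8310 / 62.4030 = 5.2855
Qh = 5.2855 * 8.7950 = 46.4860 kW

COP = 5.2855, Qh = 46.4860 kW


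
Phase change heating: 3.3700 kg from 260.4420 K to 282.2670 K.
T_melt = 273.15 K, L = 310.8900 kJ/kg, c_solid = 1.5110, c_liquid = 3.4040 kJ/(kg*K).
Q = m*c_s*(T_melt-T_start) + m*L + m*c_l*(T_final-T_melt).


Q1 (sensible, solid) = 3.3700 * 1.5110 * 12.7080 = 64.7100 kJ
Q2 (latent) = 3.3700 * 310.8900 = 1047.6993 kJ
Q3 (sensible, liquid) = 3.3700 * 3.4040 * 9.1170 = 104.5855 kJ
Q_total = 1216.9948 kJ

1216.9948 kJ


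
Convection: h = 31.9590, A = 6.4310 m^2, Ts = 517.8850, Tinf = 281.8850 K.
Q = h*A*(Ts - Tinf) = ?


dT = 236.0000 K
Q = 31.9590 * 6.4310 * 236.0000 = 48504.6856 W

48504.6856 W


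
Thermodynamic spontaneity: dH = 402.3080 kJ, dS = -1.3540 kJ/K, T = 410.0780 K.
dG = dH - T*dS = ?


T*dS = 410.0780 * -1.3540 = -555.2456 kJ
dG = 402.3080 + 555.2456 = 957.5536 kJ (non-spontaneous)

dG = 957.5536 kJ, non-spontaneous


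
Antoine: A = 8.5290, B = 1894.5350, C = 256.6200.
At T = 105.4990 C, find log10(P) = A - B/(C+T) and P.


C+T = 362.1190
B/(C+T) = 5.2318
log10(P) = 8.5290 - 5.2318 = 3.2972
P = 10^3.2972 = 1982.4295 mmHg

1982.4295 mmHg


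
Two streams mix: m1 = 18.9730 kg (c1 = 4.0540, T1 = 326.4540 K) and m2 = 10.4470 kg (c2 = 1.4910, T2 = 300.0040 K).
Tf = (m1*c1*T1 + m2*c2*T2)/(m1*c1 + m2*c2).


num = 29782.7182
den = 92.4930
Tf = 321.9996 K

321.9996 K


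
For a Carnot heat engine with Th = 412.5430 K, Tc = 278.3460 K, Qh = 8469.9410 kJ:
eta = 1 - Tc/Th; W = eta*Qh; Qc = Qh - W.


eta = 1 - 278.3460/412.5430 = 0.3253
W = 0.3253 * 8469.9410 = 2755.2053 kJ
Qc = 8469.9410 - 2755.2053 = 5714.7357 kJ

eta = 32.5292%, W = 2755.2053 kJ, Qc = 5714.7357 kJ


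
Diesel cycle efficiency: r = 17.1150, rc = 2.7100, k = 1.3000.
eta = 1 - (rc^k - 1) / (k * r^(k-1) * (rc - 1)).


r^(k-1) = 2.3443
rc^k = 3.6548
eta = 0.4906 = 49.0582%

49.0582%


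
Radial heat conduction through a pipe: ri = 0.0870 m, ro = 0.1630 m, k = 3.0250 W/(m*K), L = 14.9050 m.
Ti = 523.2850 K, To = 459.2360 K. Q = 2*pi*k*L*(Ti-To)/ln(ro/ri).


dT = 64.0490 K
ln(ro/ri) = 0.6278
Q = 2*pi*3.0250*14.9050*64.0490 / 0.6278 = 28900.0876 W

28900.0876 W


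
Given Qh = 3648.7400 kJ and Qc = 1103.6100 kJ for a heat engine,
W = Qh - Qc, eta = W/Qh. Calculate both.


W = 3648.7400 - 1103.6100 = 2545.1300 kJ
eta = 2545.1300 / 3648.7400 = 0.6975 = 69.7537%

W = 2545.1300 kJ, eta = 69.7537%


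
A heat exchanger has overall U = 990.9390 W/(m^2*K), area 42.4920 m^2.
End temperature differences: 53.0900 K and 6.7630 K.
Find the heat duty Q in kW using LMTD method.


LMTD = 22.4831 K
Q = 990.9390 * 42.4920 * 22.4831 = 946697.0284 W = 946.6970 kW

946.6970 kW


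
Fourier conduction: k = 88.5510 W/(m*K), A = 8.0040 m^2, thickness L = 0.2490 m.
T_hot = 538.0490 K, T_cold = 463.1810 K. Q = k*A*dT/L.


dT = 74.8680 K
Q = 88.5510 * 8.0040 * 74.8680 / 0.2490 = 213106.8622 W

213106.8622 W


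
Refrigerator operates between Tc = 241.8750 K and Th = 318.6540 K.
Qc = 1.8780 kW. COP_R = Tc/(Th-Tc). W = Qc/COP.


COP = 241.8750 / 76.7790 = 3.1503
W = 1.8780 / 3.1503 = 0.5961 kW

COP = 3.1503, W = 0.5961 kW


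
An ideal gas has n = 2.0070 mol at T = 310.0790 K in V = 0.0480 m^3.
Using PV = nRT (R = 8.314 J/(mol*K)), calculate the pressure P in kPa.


P = nRT/V = 2.0070 * 8.314 * 310.0790 / 0.0480
= 5174.0396 / 0.0480 = 107792.4915 Pa = 107.7925 kPa

107.7925 kPa


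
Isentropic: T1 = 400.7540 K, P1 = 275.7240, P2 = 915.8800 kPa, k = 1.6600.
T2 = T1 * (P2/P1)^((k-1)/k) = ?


(k-1)/k = 0.3976
(P2/P1)^exp = 1.6117
T2 = 400.7540 * 1.6117 = 645.9028 K

645.9028 K


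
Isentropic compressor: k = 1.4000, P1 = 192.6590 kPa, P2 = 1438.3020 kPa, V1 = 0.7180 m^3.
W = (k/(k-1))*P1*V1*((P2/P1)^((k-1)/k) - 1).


(k-1)/k = 0.2857
(P2/P1)^exp = 1.7760
W = 3.5000 * 192.6590 * 0.7180 * (1.7760 - 1) = 375.7079 kJ

375.7079 kJ


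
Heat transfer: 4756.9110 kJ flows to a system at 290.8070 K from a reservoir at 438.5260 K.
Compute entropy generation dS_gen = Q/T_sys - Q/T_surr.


dS_sys = 4756.9110/290.8070 = 16.3576 kJ/K
dS_surr = -4756.9110/438.5260 = -10.8475 kJ/K
dS_gen = 16.3576 - 10.8475 = 5.5101 kJ/K (irreversible)

dS_gen = 5.5101 kJ/K, irreversible


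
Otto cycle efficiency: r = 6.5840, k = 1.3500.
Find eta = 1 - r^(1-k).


r^(k-1) = 1.9341
eta = 1 - 1/1.9341 = 0.4830 = 48.2955%

48.2955%


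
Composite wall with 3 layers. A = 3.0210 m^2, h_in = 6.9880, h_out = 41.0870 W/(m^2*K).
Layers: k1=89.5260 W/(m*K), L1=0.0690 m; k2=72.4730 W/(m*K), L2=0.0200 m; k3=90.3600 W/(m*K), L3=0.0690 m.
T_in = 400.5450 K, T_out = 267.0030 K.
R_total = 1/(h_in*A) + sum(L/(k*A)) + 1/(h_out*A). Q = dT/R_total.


R_conv_in = 1/(6.9880*3.0210) = 0.0474
R_1 = 0.0690/(89.5260*3.0210) = 0.0003
R_2 = 0.0200/(72.4730*3.0210) = 9.1349e-05
R_3 = 0.0690/(90.3600*3.0210) = 0.0003
R_conv_out = 1/(41.0870*3.0210) = 0.0081
R_total = 0.0560 K/W
Q = 133.5420 / 0.0560 = 2383.6167 W

R_total = 0.0560 K/W, Q = 2383.6167 W


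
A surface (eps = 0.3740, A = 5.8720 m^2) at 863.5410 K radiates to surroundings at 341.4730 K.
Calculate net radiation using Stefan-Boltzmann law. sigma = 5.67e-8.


T^4 = 5.5607e+11
Tsurr^4 = 1.3596e+10
Q = 0.3740 * 5.67e-8 * 5.8720 * 5.4248e+11 = 67549.4349 W

67549.4349 W


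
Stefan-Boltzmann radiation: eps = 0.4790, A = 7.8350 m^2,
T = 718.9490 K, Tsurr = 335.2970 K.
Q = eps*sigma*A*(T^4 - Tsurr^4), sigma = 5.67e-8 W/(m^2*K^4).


T^4 = 2.6717e+11
Tsurr^4 = 1.2639e+10
Q = 0.4790 * 5.67e-8 * 7.8350 * 2.5453e+11 = 54163.0157 W

54163.0157 W


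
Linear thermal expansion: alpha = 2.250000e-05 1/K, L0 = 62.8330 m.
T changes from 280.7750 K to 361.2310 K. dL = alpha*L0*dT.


dT = 80.4560 K
dL = 2.250000e-05 * 62.8330 * 80.4560 = 0.113744 m
L_final = 62.946744 m

dL = 0.113744 m


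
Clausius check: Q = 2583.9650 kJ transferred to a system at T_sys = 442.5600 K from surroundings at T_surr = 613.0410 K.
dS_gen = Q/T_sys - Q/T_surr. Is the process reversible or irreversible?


dS_sys = 2583.9650/442.5600 = 5.8387 kJ/K
dS_surr = -2583.9650/613.0410 = -4.2150 kJ/K
dS_gen = 5.8387 - 4.2150 = 1.6237 kJ/K (irreversible)

dS_gen = 1.6237 kJ/K, irreversible


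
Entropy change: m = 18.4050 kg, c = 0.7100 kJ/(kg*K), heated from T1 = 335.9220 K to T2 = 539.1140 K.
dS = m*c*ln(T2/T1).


T2/T1 = 1.6049
ln(T2/T1) = 0.4730
dS = 18.4050 * 0.7100 * 0.4730 = 6.1816 kJ/K

6.1816 kJ/K


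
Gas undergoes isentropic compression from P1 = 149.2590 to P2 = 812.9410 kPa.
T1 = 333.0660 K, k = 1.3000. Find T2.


(k-1)/k = 0.2308
(P2/P1)^exp = 1.4787
T2 = 333.0660 * 1.4787 = 492.4972 K

492.4972 K


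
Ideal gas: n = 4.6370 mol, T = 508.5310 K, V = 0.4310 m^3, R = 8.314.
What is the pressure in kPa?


P = nRT/V = 4.6370 * 8.314 * 508.5310 / 0.4310
= 19604.8963 / 0.4310 = 45486.9983 Pa = 45.4870 kPa

45.4870 kPa


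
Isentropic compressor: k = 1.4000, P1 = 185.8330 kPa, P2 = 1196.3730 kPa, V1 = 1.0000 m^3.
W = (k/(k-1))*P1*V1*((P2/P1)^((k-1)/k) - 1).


(k-1)/k = 0.2857
(P2/P1)^exp = 1.7024
W = 3.5000 * 185.8330 * 1.0000 * (1.7024 - 1) = 456.8723 kJ

456.8723 kJ


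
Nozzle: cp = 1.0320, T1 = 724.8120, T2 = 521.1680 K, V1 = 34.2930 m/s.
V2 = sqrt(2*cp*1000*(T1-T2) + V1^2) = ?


dT = 203.6440 K
2*cp*1000*dT = 420321.2160
V1^2 = 1176.0098
V2 = sqrt(421497.2258) = 649.2282 m/s

649.2282 m/s


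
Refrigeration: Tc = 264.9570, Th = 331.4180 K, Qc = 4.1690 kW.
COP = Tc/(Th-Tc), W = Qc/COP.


COP = 264.9570 / 66.4610 = 3.9867
W = 4.1690 / 3.9867 = 1.0457 kW

COP = 3.9867, W = 1.0457 kW


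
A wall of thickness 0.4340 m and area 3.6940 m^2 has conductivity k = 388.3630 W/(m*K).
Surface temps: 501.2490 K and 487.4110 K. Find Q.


dT = 13.8380 K
Q = 388.3630 * 3.6940 * 13.8380 / 0.4340 = 45742.3355 W

45742.3355 W


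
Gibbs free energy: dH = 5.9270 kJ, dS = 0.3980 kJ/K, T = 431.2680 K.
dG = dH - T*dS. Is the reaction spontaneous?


T*dS = 431.2680 * 0.3980 = 171.6447 kJ
dG = 5.9270 - 171.6447 = -165.7177 kJ (spontaneous)

dG = -165.7177 kJ, spontaneous


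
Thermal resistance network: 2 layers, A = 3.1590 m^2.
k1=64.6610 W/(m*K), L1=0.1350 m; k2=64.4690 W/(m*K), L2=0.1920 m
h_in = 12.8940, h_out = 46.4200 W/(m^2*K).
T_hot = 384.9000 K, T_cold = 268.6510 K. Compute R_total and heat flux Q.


R_conv_in = 1/(12.8940*3.1590) = 0.0246
R_1 = 0.1350/(64.6610*3.1590) = 0.0007
R_2 = 0.1920/(64.4690*3.1590) = 0.0009
R_conv_out = 1/(46.4200*3.1590) = 0.0068
R_total = 0.0330 K/W
Q = 116.2490 / 0.0330 = 3525.5081 W

R_total = 0.0330 K/W, Q = 3525.5081 W


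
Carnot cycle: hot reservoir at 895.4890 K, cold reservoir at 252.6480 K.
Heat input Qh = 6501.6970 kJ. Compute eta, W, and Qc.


eta = 1 - 252.6480/895.4890 = 0.7179
W = 0.7179 * 6501.6970 = 4667.3464 kJ
Qc = 6501.6970 - 4667.3464 = 1834.3506 kJ

eta = 71.7866%, W = 4667.3464 kJ, Qc = 1834.3506 kJ


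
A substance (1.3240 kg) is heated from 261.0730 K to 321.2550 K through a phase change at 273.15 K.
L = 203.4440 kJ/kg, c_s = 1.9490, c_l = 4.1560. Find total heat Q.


Q1 (sensible, solid) = 1.3240 * 1.9490 * 12.0770 = 31.1644 kJ
Q2 (latent) = 1.3240 * 203.4440 = 269.3599 kJ
Q3 (sensible, liquid) = 1.3240 * 4.1560 * 48.1050 = 264.6999 kJ
Q_total = 565.2241 kJ

565.2241 kJ


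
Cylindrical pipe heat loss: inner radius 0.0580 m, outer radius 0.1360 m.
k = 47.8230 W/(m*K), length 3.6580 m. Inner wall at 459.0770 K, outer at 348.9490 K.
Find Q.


dT = 110.1280 K
ln(ro/ri) = 0.8522
Q = 2*pi*47.8230*3.6580*110.1280 / 0.8522 = 142039.9650 W

142039.9650 W


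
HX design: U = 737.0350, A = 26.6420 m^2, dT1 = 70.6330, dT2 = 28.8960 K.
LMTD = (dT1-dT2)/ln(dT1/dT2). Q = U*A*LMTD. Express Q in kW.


LMTD = 46.6964 K
Q = 737.0350 * 26.6420 * 46.6964 = 916935.0926 W = 916.9351 kW

916.9351 kW


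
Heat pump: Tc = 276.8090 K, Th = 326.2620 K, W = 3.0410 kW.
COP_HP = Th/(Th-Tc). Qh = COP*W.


COP = 326.2620 / 49.4530 = 6.5974
Qh = 6.5974 * 3.0410 = 20.0627 kW

COP = 6.5974, Qh = 20.0627 kW


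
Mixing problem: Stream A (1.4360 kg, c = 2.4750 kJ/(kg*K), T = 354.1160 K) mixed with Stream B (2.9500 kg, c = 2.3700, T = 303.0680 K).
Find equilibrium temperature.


num = 3377.4636
den = 10.5456
Tf = 320.2723 K

320.2723 K


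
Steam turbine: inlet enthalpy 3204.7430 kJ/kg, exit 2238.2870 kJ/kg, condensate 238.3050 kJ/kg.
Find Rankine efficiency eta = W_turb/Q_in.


W = 966.4560 kJ/kg
Q_in = 2966.4380 kJ/kg
eta = 0.3258 = 32.5797%

eta = 32.5797%


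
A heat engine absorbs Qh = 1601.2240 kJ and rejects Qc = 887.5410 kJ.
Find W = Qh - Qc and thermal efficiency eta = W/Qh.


W = 1601.2240 - 887.5410 = 713.6830 kJ
eta = 713.6830 / 1601.2240 = 0.4457 = 44.5711%

W = 713.6830 kJ, eta = 44.5711%


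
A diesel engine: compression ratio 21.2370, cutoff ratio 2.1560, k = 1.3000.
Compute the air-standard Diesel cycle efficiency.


r^(k-1) = 2.5011
rc^k = 2.7148
eta = 0.5438 = 54.3760%

54.3760%


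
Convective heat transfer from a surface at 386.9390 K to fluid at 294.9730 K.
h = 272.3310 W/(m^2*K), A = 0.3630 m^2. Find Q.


dT = 91.9660 K
Q = 272.3310 * 0.3630 * 91.9660 = 9091.4050 W

9091.4050 W


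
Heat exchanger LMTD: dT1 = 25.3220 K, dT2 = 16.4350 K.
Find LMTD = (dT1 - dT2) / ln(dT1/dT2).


dT1/dT2 = 1.5407
ln(dT1/dT2) = 0.4323
LMTD = 8.8870 / 0.4323 = 20.5594 K

20.5594 K


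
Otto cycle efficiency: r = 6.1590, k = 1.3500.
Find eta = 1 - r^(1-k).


r^(k-1) = 1.8894
eta = 1 - 1/1.8894 = 0.4707 = 47.0737%

47.0737%


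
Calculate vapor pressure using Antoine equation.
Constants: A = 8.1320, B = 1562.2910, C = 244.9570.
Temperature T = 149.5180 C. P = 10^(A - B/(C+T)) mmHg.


C+T = 394.4750
B/(C+T) = 3.9604
log10(P) = 8.1320 - 3.9604 = 4.1716
P = 10^4.1716 = 14844.6187 mmHg

14844.6187 mmHg


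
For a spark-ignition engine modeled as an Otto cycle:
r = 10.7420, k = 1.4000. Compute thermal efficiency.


r^(k-1) = 2.5848
eta = 1 - 1/2.5848 = 0.6131 = 61.3129%

61.3129%


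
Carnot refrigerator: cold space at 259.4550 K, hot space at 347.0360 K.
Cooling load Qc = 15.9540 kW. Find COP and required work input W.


COP = 259.4550 / 87.5810 = 2.9625
W = 15.9540 / 2.9625 = 5.3854 kW

COP = 2.9625, W = 5.3854 kW


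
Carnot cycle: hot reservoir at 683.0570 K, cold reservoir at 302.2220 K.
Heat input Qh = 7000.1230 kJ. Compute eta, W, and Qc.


eta = 1 - 302.2220/683.0570 = 0.5575
W = 0.5575 * 7000.1230 = 3902.8834 kJ
Qc = 7000.1230 - 3902.8834 = 3097.2396 kJ

eta = 55.7545%, W = 3902.8834 kJ, Qc = 3097.2396 kJ


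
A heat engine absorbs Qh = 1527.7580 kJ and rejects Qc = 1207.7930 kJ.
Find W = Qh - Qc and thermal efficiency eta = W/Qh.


W = 1527.7580 - 1207.7930 = 319.9650 kJ
eta = 319.9650 / 1527.7580 = 0.2094 = 20.9434%

W = 319.9650 kJ, eta = 20.9434%


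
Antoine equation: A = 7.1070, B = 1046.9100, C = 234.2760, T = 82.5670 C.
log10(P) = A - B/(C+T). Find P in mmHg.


C+T = 316.8430
B/(C+T) = 3.3042
log10(P) = 7.1070 - 3.3042 = 3.8028
P = 10^3.8028 = 6350.5060 mmHg

6350.5060 mmHg


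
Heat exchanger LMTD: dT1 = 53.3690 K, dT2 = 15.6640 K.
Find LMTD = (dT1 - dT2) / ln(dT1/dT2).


dT1/dT2 = 3.4071
ln(dT1/dT2) = 1.2259
LMTD = 37.7050 / 1.2259 = 30.7579 K

30.7579 K


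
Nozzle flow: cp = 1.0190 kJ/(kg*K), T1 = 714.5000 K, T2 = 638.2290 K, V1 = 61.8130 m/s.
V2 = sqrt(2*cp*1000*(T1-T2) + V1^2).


dT = 76.2710 K
2*cp*1000*dT = 155440.2980
V1^2 = 3820.8470
V2 = sqrt(159261.1450) = 399.0754 m/s

399.0754 m/s


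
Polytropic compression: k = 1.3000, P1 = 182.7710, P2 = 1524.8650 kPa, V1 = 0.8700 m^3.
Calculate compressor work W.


(k-1)/k = 0.2308
(P2/P1)^exp = 1.6316
W = 4.3333 * 182.7710 * 0.8700 * (1.6316 - 1) = 435.2007 kJ

435.2007 kJ


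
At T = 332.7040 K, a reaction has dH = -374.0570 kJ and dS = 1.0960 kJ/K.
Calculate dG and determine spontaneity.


T*dS = 332.7040 * 1.0960 = 364.6436 kJ
dG = -374.0570 - 364.6436 = -738.7006 kJ (spontaneous)

dG = -738.7006 kJ, spontaneous


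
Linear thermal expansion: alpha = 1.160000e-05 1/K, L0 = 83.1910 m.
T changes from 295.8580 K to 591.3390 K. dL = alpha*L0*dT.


dT = 295.4810 K
dL = 1.160000e-05 * 83.1910 * 295.4810 = 0.285144 m
L_final = 83.476144 m

dL = 0.285144 m


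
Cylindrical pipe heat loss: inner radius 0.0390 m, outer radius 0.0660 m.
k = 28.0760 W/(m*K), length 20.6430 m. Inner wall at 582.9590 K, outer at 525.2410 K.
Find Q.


dT = 57.7180 K
ln(ro/ri) = 0.5261
Q = 2*pi*28.0760*20.6430*57.7180 / 0.5261 = 399518.2163 W

399518.2163 W


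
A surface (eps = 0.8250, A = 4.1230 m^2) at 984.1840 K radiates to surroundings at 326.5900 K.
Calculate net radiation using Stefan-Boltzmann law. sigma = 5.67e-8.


T^4 = 9.3822e+11
Tsurr^4 = 1.1377e+10
Q = 0.8250 * 5.67e-8 * 4.1230 * 9.2684e+11 = 178754.6043 W

178754.6043 W


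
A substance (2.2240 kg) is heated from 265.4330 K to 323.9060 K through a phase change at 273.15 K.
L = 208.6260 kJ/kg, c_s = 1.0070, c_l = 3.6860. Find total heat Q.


Q1 (sensible, solid) = 2.2240 * 1.0070 * 7.7170 = 17.2827 kJ
Q2 (latent) = 2.2240 * 208.6260 = 463.9842 kJ
Q3 (sensible, liquid) = 2.2240 * 3.6860 * 50.7560 = 416.0806 kJ
Q_total = 897.3476 kJ

897.3476 kJ


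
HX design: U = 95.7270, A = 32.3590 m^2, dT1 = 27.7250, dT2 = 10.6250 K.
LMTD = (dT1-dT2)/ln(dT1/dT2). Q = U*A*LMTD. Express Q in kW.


LMTD = 17.8288 K
Q = 95.7270 * 32.3590 * 17.8288 = 55226.8817 W = 55.2269 kW

55.2269 kW


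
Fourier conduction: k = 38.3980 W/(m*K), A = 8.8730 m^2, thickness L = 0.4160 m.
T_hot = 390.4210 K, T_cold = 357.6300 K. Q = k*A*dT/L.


dT = 32.7910 K
Q = 38.3980 * 8.8730 * 32.7910 / 0.4160 = 26855.9436 W

26855.9436 W


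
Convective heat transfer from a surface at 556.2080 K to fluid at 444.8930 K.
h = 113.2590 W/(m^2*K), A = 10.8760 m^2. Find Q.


dT = 111.3150 K
Q = 113.2590 * 10.8760 * 111.3150 = 137118.3607 W

137118.3607 W


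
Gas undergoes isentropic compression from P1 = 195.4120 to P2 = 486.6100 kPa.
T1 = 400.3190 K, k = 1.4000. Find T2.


(k-1)/k = 0.2857
(P2/P1)^exp = 1.2978
T2 = 400.3190 * 1.2978 = 519.5349 K

519.5349 K


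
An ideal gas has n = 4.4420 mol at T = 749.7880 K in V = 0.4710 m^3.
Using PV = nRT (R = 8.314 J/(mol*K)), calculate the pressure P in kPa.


P = nRT/V = 4.4420 * 8.314 * 749.7880 / 0.4710
= 27690.2617 / 0.4710 = 58790.3645 Pa = 58.7904 kPa

58.7904 kPa


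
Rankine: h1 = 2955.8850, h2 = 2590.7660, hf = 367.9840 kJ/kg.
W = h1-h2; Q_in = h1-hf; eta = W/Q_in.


W = 365.1190 kJ/kg
Q_in = 2587.9010 kJ/kg
eta = 0.1411 = 14.1087%

eta = 14.1087%


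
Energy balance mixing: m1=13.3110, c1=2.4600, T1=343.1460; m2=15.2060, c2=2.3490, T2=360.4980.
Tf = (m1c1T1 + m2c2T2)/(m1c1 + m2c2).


num = 24112.9262
den = 68.4640
Tf = 352.1989 K

352.1989 K


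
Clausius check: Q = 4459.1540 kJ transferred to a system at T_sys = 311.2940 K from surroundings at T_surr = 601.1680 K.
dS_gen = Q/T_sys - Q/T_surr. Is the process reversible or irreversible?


dS_sys = 4459.1540/311.2940 = 14.3246 kJ/K
dS_surr = -4459.1540/601.1680 = -7.4175 kJ/K
dS_gen = 14.3246 - 7.4175 = 6.9071 kJ/K (irreversible)

dS_gen = 6.9071 kJ/K, irreversible


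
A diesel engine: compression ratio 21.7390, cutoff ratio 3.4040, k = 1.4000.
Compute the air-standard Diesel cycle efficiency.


r^(k-1) = 3.4269
rc^k = 5.5563
eta = 0.6049 = 60.4949%

60.4949%


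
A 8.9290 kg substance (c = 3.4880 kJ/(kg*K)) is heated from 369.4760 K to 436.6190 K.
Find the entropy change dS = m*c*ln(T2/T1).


T2/T1 = 1.1817
ln(T2/T1) = 0.1670
dS = 8.9290 * 3.4880 * 0.1670 = 5.2003 kJ/K

5.2003 kJ/K


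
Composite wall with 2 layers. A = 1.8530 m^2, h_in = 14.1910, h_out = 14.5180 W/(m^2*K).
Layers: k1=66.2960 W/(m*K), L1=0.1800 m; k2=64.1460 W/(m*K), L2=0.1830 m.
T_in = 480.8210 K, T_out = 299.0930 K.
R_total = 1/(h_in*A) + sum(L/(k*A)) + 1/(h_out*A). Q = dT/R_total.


R_conv_in = 1/(14.1910*1.8530) = 0.0380
R_1 = 0.1800/(66.2960*1.8530) = 0.0015
R_2 = 0.1830/(64.1460*1.8530) = 0.0015
R_conv_out = 1/(14.5180*1.8530) = 0.0372
R_total = 0.0782 K/W
Q = 181.7280 / 0.0782 = 2323.7179 W

R_total = 0.0782 K/W, Q = 2323.7179 W


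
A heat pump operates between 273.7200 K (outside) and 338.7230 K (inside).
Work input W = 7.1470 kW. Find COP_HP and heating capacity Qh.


COP = 338.7230 / 65.0030 = 5.2109
Qh = 5.2109 * 7.1470 = 37.2422 kW

COP = 5.2109, Qh = 37.2422 kW


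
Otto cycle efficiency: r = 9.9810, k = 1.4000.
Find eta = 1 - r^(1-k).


r^(k-1) = 2.5100
eta = 1 - 1/2.5100 = 0.6016 = 60.1590%

60.1590%


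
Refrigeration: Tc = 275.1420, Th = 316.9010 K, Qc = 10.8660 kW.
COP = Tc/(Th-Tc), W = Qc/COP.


COP = 275.1420 / 41.7590 = 6.5888
W = 10.8660 / 6.5888 = 1.6492 kW

COP = 6.5888, W = 1.6492 kW


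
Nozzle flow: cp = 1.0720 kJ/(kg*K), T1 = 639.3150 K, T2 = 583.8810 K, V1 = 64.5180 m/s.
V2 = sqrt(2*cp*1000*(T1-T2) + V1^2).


dT = 55.4340 K
2*cp*1000*dT = 118850.4960
V1^2 = 4162.5723
V2 = sqrt(123013.0683) = 350.7322 m/s

350.7322 m/s


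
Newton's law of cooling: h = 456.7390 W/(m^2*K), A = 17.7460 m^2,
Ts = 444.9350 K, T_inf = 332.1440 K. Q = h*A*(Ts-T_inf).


dT = 112.7910 K
Q = 456.7390 * 17.7460 * 112.7910 = 914203.7976 W

914203.7976 W


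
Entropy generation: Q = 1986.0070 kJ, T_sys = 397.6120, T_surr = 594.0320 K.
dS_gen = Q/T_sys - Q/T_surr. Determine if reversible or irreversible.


dS_sys = 1986.0070/397.6120 = 4.9948 kJ/K
dS_surr = -1986.0070/594.0320 = -3.3433 kJ/K
dS_gen = 4.9948 - 3.3433 = 1.6516 kJ/K (irreversible)

dS_gen = 1.6516 kJ/K, irreversible


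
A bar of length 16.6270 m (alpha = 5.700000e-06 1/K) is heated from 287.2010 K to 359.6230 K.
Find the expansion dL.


dT = 72.4220 K
dL = 5.700000e-06 * 16.6270 * 72.4220 = 0.006864 m
L_final = 16.633864 m

dL = 0.006864 m


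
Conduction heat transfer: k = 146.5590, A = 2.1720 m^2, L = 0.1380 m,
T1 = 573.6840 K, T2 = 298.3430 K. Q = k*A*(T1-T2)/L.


dT = 275.3410 K
Q = 146.5590 * 2.1720 * 275.3410 / 0.1380 = 635132.1733 W

635132.1733 W


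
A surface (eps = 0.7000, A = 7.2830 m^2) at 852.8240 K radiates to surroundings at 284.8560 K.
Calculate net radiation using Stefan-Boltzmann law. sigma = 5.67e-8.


T^4 = 5.2898e+11
Tsurr^4 = 6.5842e+09
Q = 0.7000 * 5.67e-8 * 7.2830 * 5.2239e+11 = 151004.3600 W

151004.3600 W


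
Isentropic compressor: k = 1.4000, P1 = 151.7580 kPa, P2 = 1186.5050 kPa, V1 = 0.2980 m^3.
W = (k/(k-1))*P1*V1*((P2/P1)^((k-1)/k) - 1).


(k-1)/k = 0.2857
(P2/P1)^exp = 1.7996
W = 3.5000 * 151.7580 * 0.2980 * (1.7996 - 1) = 126.5639 kJ

126.5639 kJ


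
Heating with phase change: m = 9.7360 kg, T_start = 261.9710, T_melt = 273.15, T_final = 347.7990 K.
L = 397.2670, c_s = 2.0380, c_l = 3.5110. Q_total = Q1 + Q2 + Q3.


Q1 (sensible, solid) = 9.7360 * 2.0380 * 11.1790 = 221.8134 kJ
Q2 (latent) = 9.7360 * 397.2670 = 3867.7915 kJ
Q3 (sensible, liquid) = 9.7360 * 3.5110 * 74.6490 = 2551.7339 kJ
Q_total = 6641.3388 kJ

6641.3388 kJ


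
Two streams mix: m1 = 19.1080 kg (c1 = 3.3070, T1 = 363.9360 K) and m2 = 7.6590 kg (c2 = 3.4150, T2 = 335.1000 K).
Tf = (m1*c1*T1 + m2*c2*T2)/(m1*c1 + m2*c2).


num = 31761.8756
den = 89.3456
Tf = 355.4944 K

355.4944 K


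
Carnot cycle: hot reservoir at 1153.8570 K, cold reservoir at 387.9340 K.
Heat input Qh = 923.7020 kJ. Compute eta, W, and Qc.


eta = 1 - 387.9340/1153.8570 = 0.6638
W = 0.6638 * 923.7020 = 613.1476 kJ
Qc = 923.7020 - 613.1476 = 310.5544 kJ

eta = 66.3794%, W = 613.1476 kJ, Qc = 310.5544 kJ


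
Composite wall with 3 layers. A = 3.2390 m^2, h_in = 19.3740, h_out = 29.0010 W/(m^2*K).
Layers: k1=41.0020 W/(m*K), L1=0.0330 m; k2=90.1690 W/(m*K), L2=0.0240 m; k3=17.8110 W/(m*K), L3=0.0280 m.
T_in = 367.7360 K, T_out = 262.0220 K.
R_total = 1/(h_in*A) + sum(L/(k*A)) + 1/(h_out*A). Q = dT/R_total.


R_conv_in = 1/(19.3740*3.2390) = 0.0159
R_1 = 0.0330/(41.0020*3.2390) = 0.0002
R_2 = 0.0240/(90.1690*3.2390) = 8.2176e-05
R_3 = 0.0280/(17.8110*3.2390) = 0.0005
R_conv_out = 1/(29.0010*3.2390) = 0.0106
R_total = 0.0274 K/W
Q = 105.7140 / 0.0274 = 3858.5402 W

R_total = 0.0274 K/W, Q = 3858.5402 W


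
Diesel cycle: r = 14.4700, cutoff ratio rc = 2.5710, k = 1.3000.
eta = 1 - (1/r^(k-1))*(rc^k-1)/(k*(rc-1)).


r^(k-1) = 2.2292
rc^k = 3.4130
eta = 0.4700 = 46.9980%

46.9980%


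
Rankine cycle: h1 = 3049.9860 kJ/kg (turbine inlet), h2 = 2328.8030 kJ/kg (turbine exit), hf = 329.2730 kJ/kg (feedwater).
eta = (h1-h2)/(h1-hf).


W = 721.1830 kJ/kg
Q_in = 2720.7130 kJ/kg
eta = 0.2651 = 26.5071%

eta = 26.5071%


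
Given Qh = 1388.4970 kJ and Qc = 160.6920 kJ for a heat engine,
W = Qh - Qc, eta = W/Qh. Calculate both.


W = 1388.4970 - 160.6920 = 1227.8050 kJ
eta = 1227.8050 / 1388.4970 = 0.8843 = 88.4269%

W = 1227.8050 kJ, eta = 88.4269%


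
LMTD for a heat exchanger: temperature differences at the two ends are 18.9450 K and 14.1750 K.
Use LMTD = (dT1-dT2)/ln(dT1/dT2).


dT1/dT2 = 1.3365
ln(dT1/dT2) = 0.2901
LMTD = 4.7700 / 0.2901 = 16.4449 K

16.4449 K


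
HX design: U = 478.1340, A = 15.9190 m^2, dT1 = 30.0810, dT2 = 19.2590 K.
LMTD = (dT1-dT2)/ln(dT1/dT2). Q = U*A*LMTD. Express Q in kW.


LMTD = 24.2692 K
Q = 478.1340 * 15.9190 * 24.2692 = 184722.8436 W = 184.7228 kW

184.7228 kW


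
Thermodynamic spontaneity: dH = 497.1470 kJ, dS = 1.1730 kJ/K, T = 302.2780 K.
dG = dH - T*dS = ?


T*dS = 302.2780 * 1.1730 = 354.5721 kJ
dG = 497.1470 - 354.5721 = 142.5749 kJ (non-spontaneous)

dG = 142.5749 kJ, non-spontaneous


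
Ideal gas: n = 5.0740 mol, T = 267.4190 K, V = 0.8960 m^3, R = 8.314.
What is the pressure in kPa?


P = nRT/V = 5.0740 * 8.314 * 267.4190 / 0.8960
= 11281.1336 / 0.8960 = 12590.5509 Pa = 12.5906 kPa

12.5906 kPa


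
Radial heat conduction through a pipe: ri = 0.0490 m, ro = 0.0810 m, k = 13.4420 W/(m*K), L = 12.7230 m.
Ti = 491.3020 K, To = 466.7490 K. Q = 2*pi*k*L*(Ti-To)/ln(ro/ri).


dT = 24.5530 K
ln(ro/ri) = 0.5026
Q = 2*pi*13.4420*12.7230*24.5530 / 0.5026 = 52491.6751 W

52491.6751 W


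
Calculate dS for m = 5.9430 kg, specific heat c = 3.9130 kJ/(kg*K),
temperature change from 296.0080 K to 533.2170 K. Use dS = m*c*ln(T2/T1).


T2/T1 = 1.8014
ln(T2/T1) = 0.5885
dS = 5.9430 * 3.9130 * 0.5885 = 13.6865 kJ/K

13.6865 kJ/K


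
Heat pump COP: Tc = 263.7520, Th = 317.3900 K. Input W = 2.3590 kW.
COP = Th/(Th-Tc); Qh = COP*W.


COP = 317.3900 / 53.6380 = 5.9173
Qh = 5.9173 * 2.3590 = 13.9588 kW

COP = 5.9173, Qh = 13.9588 kW


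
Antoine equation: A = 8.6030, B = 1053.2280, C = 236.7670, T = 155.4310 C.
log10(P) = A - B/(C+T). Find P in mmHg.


C+T = 392.1980
B/(C+T) = 2.6854
log10(P) = 8.6030 - 2.6854 = 5.9176
P = 10^5.9176 = 827085.3031 mmHg

827085.3031 mmHg


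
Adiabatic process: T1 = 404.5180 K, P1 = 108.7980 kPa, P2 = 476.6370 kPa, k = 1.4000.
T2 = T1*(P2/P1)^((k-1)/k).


(k-1)/k = 0.2857
(P2/P1)^exp = 1.5251
T2 = 404.5180 * 1.5251 = 616.9396 K

616.9396 K


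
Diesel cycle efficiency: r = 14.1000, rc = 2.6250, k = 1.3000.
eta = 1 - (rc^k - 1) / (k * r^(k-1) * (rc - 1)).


r^(k-1) = 2.2119
rc^k = 3.5065
eta = 0.4636 = 46.3590%

46.3590%


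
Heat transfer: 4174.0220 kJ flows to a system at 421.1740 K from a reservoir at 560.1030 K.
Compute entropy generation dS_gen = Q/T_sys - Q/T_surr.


dS_sys = 4174.0220/421.1740 = 9.9104 kJ/K
dS_surr = -4174.0220/560.1030 = -7.4522 kJ/K
dS_gen = 9.9104 - 7.4522 = 2.4582 kJ/K (irreversible)

dS_gen = 2.4582 kJ/K, irreversible


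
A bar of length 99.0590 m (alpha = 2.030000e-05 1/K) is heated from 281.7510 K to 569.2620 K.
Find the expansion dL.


dT = 287.5110 K
dL = 2.030000e-05 * 99.0590 * 287.5110 = 0.578155 m
L_final = 99.637155 m

dL = 0.578155 m


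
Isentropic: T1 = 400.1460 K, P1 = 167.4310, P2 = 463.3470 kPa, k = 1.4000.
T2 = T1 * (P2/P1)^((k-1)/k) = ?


(k-1)/k = 0.2857
(P2/P1)^exp = 1.3375
T2 = 400.1460 * 1.3375 = 535.2101 K

535.2101 K


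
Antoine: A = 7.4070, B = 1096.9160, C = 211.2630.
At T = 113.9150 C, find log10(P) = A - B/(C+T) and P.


C+T = 325.1780
B/(C+T) = 3.3733
log10(P) = 7.4070 - 3.3733 = 4.0337
P = 10^4.0337 = 10807.4035 mmHg

10807.4035 mmHg


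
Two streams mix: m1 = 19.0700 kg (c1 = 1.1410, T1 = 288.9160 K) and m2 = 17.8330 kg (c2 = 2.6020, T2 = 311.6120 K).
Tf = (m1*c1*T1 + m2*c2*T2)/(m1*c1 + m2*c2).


num = 20745.7393
den = 68.1603
Tf = 304.3667 K

304.3667 K


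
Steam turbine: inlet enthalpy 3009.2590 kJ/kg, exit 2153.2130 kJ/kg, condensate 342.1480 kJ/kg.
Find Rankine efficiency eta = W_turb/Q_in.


W = 856.0460 kJ/kg
Q_in = 2667.1110 kJ/kg
eta = 0.3210 = 32.0964%

eta = 32.0964%


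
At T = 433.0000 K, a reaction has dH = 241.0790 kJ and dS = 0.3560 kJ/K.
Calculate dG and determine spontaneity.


T*dS = 433.0000 * 0.3560 = 154.1480 kJ
dG = 241.0790 - 154.1480 = 86.9310 kJ (non-spontaneous)

dG = 86.9310 kJ, non-spontaneous
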